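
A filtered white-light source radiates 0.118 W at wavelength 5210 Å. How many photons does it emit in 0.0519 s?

Total energy: E_total = P·t = 0.118 × 0.0519 = 0.006124 J.
Per-photon energy: E = 3.813e-19 J.
N = E_total / E_photon = 1.61e16.

1.61e16 photons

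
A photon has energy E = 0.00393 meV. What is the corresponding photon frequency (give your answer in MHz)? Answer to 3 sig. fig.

950 MHz

First convert: E = 0.00393 meV = 6.2966 × 10^-25 J.
For a photon f = E/h, so f = 9.503 × 10^8 Hz.
Converting to MHz: f = 950.3 MHz ≈ 950 MHz.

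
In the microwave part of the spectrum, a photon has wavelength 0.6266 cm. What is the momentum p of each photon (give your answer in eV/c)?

Use h = 6.62607015 × 10^-34 J·s, c = 2.99792458 × 10^8 m/s, 1 eV = 1.602176634 × 10^-19 J.
Convert to SI: λ = 0.6266 cm = 0.006266 m.
Apply p = h/λ: p = 1.057 × 10^-31 kg·m/s.
Converting to eV/c: p = 1.979 × 10^-4 eV/c ≈ 1.98 × 10^-4 eV/c.

1.98 × 10^-4 eV/c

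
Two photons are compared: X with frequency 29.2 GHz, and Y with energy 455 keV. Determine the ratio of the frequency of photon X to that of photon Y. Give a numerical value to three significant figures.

f_X = 2.920e10 Hz (from frequency = 29.2 GHz, via f given directly).
f_Y = 1.100e20 Hz (from energy = 455 keV, via f = E/h).
Ratio = 2.920e10 / 1.100e20 = 2.65e-10.

2.65e-10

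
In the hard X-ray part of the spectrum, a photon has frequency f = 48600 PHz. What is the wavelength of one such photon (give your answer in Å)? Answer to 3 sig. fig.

0.0617 Å

Use c = 2.99792458e8 m/s.
Convert to SI: f = 48600 PHz = 4.860e19 Hz.
Apply λ = c/f: λ = 6.169e-12 m.
Converting to Å: λ = 0.06169 Å ≈ 0.0617 Å.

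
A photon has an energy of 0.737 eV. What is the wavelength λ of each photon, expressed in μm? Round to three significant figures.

1.68 μm

Take h = 6.62607015 × 10^-34 J·s, c = 2.99792458 × 10^8 m/s, 1 eV = 1.602176634 × 10^-19 J.
First convert: E = 0.737 eV = 1.1808 × 10^-19 J.
Since λ = hc/E for a photon, λ = 1.682 × 10^-6 m.
Converting to μm: λ = 1.682 μm ≈ 1.68 μm.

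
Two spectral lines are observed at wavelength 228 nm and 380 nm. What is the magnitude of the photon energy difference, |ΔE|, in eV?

2.18 eV

Using E = hc/λ: E₁ = 8.712 × 10^-19 J, E₂ = 5.227 × 10^-19 J.
|ΔE| = |8.712 × 10^-19 − 5.227 × 10^-19| = 3.48 × 10^-19 J = 2.18 eV.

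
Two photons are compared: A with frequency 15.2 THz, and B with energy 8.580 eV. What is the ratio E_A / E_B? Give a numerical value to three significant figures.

E_A = 1.007e-20 J (from frequency = 15.2 THz, via E = hf).
E_B = 1.375e-18 J (from energy = 8.580 eV, via E given directly).
Ratio = 1.007e-20 / 1.375e-18 = 7.33e-3.

7.33e-3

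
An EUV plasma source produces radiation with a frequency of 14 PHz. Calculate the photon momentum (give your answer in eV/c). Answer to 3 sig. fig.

57.9 eV/c

Take h = 6.62607015e-34 J·s, c = 2.99792458e8 m/s, 1 eV = 1.602176634e-19 J.
In SI units: f = 14 PHz = 1.4e16 Hz.
For a photon p = hf/c, so p = 3.094e-26 kg·m/s.
Converting to eV/c: p = 57.90 eV/c ≈ 57.9 eV/c.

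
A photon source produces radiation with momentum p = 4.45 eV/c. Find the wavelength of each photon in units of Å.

2790 Å

(h = 6.62607015 × 10^-34 J·s, c = 2.99792458 × 10^8 m/s, 1 eV = 1.602176634 × 10^-19 J.)
Convert to SI: p = 4.45 eV/c = 2.3782 × 10^-27 kg·m/s.
Since λ = h/p for a photon, λ = 2.786 × 10^-7 m.
Converting to Å: λ = 2786 Å ≈ 2790 Å.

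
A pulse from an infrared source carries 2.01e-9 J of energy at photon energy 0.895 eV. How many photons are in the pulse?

Per-photon energy: E = 1.434e-19 J (from energy = 0.895 eV).
N = E_total / E_photon = 2.01e-9 J / 1.434e-19 J = 1.40e10.

1.40e10 photons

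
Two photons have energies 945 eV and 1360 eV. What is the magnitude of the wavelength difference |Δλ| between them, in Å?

4.00 Å

Using λ = hc/E: λ₁ = 1.312e-9 m, λ₂ = 9.116e-10 m.
|Δλ| = |1.312e-9 − 9.116e-10| = 4.00e-10 m = 4.00 Å.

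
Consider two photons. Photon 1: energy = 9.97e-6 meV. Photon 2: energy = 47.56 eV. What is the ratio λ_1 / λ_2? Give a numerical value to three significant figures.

λ_1 = 124.4 m (from energy = 9.97e-6 meV, via λ = hc/E).
λ_2 = 2.607e-8 m (from energy = 47.56 eV, via λ = hc/E).
Ratio = 124.4 / 2.607e-8 = 4.77e9.

4.77e9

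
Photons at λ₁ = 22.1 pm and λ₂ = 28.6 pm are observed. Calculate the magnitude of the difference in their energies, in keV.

12.8 keV

Using E = hc/λ: E₁ = 8.988e-15 J, E₂ = 6.946e-15 J.
|ΔE| = |8.988e-15 − 6.946e-15| = 2.04e-15 J = 12.8 keV.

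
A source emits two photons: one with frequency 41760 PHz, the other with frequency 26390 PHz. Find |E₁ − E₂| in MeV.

0.0636 MeV

Using E = hf: E₁ = 2.7670e-14 J, E₂ = 1.7486e-14 J.
|ΔE| = |2.7670e-14 − 1.7486e-14| = 1.02e-14 J = 0.0636 MeV.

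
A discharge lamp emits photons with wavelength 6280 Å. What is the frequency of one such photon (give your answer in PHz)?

Take c = 2.99792458·10^8 m/s.
First convert: λ = 6280 Å = 6.28·10^-7 m.
Apply f = c/λ: f = 4.774·10^14 Hz.
Converting to PHz: f = 0.4774 PHz ≈ 0.477 PHz.

0.477 PHz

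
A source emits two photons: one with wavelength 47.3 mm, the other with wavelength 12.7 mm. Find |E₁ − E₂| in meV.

Using E = hc/λ: E₁ = 4.200 × 10^-24 J, E₂ = 1.564 × 10^-23 J.
|ΔE| = |4.200 × 10^-24 − 1.564 × 10^-23| = 1.14 × 10^-23 J = 0.0714 meV.

0.0714 meV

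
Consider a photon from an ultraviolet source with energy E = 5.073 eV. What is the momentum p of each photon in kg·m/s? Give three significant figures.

2.71e-27 kg·m/s

Take c = 2.99792458e8 m/s, 1 eV = 1.602176634e-19 J.
In SI units: E = 5.073 eV = 8.1278e-19 J.
Apply p = E/c: p = 2.711e-27 kg·m/s.
So p ≈ 2.71e-27 kg·m/s.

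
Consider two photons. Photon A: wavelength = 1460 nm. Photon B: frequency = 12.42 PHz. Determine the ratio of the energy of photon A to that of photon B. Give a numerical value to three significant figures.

0.0165

E_A = 1.361e-19 J (from wavelength = 1460 nm, via E = hc/λ).
E_B = 8.230e-18 J (from frequency = 12.42 PHz, via E = hf).
Ratio = 1.361e-19 / 8.230e-18 = 0.0165.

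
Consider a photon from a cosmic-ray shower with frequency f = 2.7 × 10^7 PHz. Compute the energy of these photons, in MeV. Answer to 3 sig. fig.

112 MeV

First convert: f = 2.7 × 10^7 PHz = 2.7 × 10^22 Hz.
For a photon E = hf, so E = 1.789 × 10^-11 J.
Converting to MeV: E = 111.7 MeV ≈ 112 MeV.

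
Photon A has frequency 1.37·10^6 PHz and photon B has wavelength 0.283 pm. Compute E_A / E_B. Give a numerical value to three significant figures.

1.29

E_A = 9.078·10^-13 J (from frequency = 1.37·10^6 PHz, via E = hf).
E_B = 7.019·10^-13 J (from wavelength = 0.283 pm, via E = hc/λ).
Ratio = 9.078·10^-13 / 7.019·10^-13 = 1.29.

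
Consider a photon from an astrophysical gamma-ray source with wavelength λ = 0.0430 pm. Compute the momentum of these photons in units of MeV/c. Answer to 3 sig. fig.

Take h = 6.62607015e-34 J·s, c = 2.99792458e8 m/s, 1 eV = 1.602176634e-19 J.
In SI units: λ = 0.0430 pm = 4.30e-14 m.
For a photon p = h/λ, so p = 1.541e-20 kg·m/s.
Converting to MeV/c: p = 28.83 MeV/c ≈ 28.8 MeV/c.

28.8 MeV/c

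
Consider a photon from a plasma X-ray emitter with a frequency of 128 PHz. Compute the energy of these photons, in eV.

Convert to SI: f = 128 PHz = 1.28 × 10^17 Hz.
Since E = hf for a photon, E = 8.481 × 10^-17 J.
Converting to eV: E = 529.4 eV ≈ 529 eV.

529 eV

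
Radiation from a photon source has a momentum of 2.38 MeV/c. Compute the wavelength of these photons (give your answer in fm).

In SI units: p = 2.38 MeV/c = 1.2719e-21 kg·m/s.
For a photon λ = h/p, so λ = 5.209e-13 m.
Converting to fm: λ = 520.9 fm ≈ 521 fm.

521 fm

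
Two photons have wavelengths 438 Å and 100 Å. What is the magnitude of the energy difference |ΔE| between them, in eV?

Using E = hc/λ: E₁ = 4.535 × 10^-18 J, E₂ = 1.986 × 10^-17 J.
|ΔE| = |4.535 × 10^-18 − 1.986 × 10^-17| = 1.53 × 10^-17 J = 95.7 eV.

95.7 eV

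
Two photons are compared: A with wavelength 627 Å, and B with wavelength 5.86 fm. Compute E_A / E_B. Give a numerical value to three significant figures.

9.35e-8

E_A = 3.168e-18 J (from wavelength = 627 Å, via E = hc/λ).
E_B = 3.390e-11 J (from wavelength = 5.86 fm, via E = hc/λ).
Ratio = 3.168e-18 / 3.390e-11 = 9.35e-8.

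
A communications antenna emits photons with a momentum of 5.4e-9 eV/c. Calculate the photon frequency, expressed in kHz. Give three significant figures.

Take h = 6.62607015e-34 J·s, c = 2.99792458e8 m/s, 1 eV = 1.602176634e-19 J.
Convert to SI: p = 5.4e-9 eV/c = 2.8859e-36 kg·m/s.
Apply f = pc/h: f = 1.306e6 Hz.
Converting to kHz: f = 1306 kHz ≈ 1310 kHz.

1310 kHz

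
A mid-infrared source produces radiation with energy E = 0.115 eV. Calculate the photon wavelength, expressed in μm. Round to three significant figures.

Convert to SI: E = 0.115 eV = 1.8425e-20 J.
Apply λ = hc/E: λ = 1.078e-5 m.
Converting to μm: λ = 10.78 μm ≈ 10.8 μm.

10.8 μm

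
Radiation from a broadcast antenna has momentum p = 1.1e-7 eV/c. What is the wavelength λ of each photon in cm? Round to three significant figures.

1130 cm

Take h = 6.62607015e-34 J·s, c = 2.99792458e8 m/s, 1 eV = 1.602176634e-19 J.
In SI units: p = 1.1e-7 eV/c = 5.8787e-35 kg·m/s.
Since λ = h/p for a photon, λ = 11.27 m.
Converting to cm: λ = 1127 cm ≈ 1130 cm.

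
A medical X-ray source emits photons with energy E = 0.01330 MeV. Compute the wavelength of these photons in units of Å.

0.932 Å

Use h = 6.62607015e-34 J·s, c = 2.99792458e8 m/s, 1 eV = 1.602176634e-19 J.
Convert to SI: E = 0.01330 MeV = 2.1309e-15 J.
The photon relation is λ = hc/E, giving λ = 9.322e-11 m.
Converting to Å: λ = 0.9322 Å ≈ 0.932 Å.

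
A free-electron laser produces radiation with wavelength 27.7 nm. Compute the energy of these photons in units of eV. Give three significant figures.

44.8 eV

Convert to SI: λ = 27.7 nm = 2.77 × 10^-8 m.
For a photon E = hc/λ, so E = 7.171 × 10^-18 J.
Converting to eV: E = 44.76 eV ≈ 44.8 eV.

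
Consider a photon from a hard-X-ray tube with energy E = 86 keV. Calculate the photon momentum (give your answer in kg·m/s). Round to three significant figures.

4.60 × 10^-23 kg·m/s

Use c = 2.99792458 × 10^8 m/s, 1 eV = 1.602176634 × 10^-19 J.
In SI units: E = 86 keV = 1.3779 × 10^-14 J.
The photon relation is p = E/c, giving p = 4.596 × 10^-23 kg·m/s.
So p ≈ 4.60 × 10^-23 kg·m/s.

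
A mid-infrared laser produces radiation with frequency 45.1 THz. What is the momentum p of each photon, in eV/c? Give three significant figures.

(h = 6.62607015e-34 J·s, c = 2.99792458e8 m/s, 1 eV = 1.602176634e-19 J.)
In SI units: f = 45.1 THz = 4.51e13 Hz.
Since p = hf/c for a photon, p = 9.968e-29 kg·m/s.
Converting to eV/c: p = 0.1865 eV/c ≈ 0.187 eV/c.

0.187 eV/c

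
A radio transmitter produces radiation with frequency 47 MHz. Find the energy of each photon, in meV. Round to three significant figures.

(h = 6.62607015 × 10^-34 J·s, 1 eV = 1.602176634 × 10^-19 J.)
Convert to SI: f = 47 MHz = 4.7 × 10^7 Hz.
The photon relation is E = hf, giving E = 3.114 × 10^-26 J.
Converting to meV: E = 1.944 × 10^-4 meV ≈ 1.94 × 10^-4 meV.

1.94 × 10^-4 meV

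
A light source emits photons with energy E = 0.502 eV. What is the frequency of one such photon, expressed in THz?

Take h = 6.62607015 × 10^-34 J·s, 1 eV = 1.602176634 × 10^-19 J.
In SI units: E = 0.502 eV = 8.0429 × 10^-20 J.
For a photon f = E/h, so f = 1.214 × 10^14 Hz.
Converting to THz: f = 121.4 THz ≈ 121 THz.

121 THz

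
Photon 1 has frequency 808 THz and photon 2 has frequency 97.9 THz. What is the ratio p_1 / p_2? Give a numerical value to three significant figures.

8.25

p_1 = 1.786 × 10^-27 kg·m/s (from frequency = 808 THz, via p = hf/c).
p_2 = 2.164 × 10^-28 kg·m/s (from frequency = 97.9 THz, via p = hf/c).
Ratio = 1.786 × 10^-27 / 2.164 × 10^-28 = 8.25.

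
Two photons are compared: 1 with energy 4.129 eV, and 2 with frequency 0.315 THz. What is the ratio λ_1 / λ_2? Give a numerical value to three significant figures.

3.16·10^-4

λ_1 = 3.003·10^-7 m (from energy = 4.129 eV, via λ = hc/E).
λ_2 = 9.517·10^-4 m (from frequency = 0.315 THz, via λ = c/f).
Ratio = 3.003·10^-7 / 9.517·10^-4 = 3.16·10^-4.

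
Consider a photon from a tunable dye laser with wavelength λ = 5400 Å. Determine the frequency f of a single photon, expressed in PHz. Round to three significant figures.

0.555 PHz

Convert to SI: λ = 5400 Å = 5.4 × 10^-7 m.
Since f = c/λ for a photon, f = 5.552 × 10^14 Hz.
Converting to PHz: f = 0.5552 PHz ≈ 0.555 PHz.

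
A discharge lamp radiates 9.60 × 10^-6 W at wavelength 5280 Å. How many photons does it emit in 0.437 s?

Total energy: E_total = P·t = 9.60 × 10^-6 × 0.437 = 4.195 × 10^-6 J.
Per-photon energy: E = 3.762 × 10^-19 J.
N = E_total / E_photon = 1.12 × 10^13.

1.12 × 10^13 photons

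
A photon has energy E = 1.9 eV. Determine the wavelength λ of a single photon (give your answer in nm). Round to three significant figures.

653 nm

(h = 6.62607015 × 10^-34 J·s, c = 2.99792458 × 10^8 m/s, 1 eV = 1.602176634 × 10^-19 J.)
Convert to SI: E = 1.9 eV = 3.0441 × 10^-19 J.
Since λ = hc/E for a photon, λ = 6.525 × 10^-7 m.
Converting to nm: λ = 652.5 nm ≈ 653 nm.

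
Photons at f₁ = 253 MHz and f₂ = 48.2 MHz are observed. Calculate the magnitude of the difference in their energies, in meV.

8.47 × 10^-4 meV

Using E = hf: E₁ = 1.676 × 10^-25 J, E₂ = 3.194 × 10^-26 J.
|ΔE| = |1.676 × 10^-25 − 3.194 × 10^-26| = 1.36 × 10^-25 J = 8.47 × 10^-4 meV.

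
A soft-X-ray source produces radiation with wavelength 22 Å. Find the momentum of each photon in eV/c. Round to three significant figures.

(h = 6.62607015e-34 J·s, c = 2.99792458e8 m/s, 1 eV = 1.602176634e-19 J.)
Convert to SI: λ = 22 Å = 2.2e-9 m.
Apply p = h/λ: p = 3.012e-25 kg·m/s.
Converting to eV/c: p = 563.6 eV/c ≈ 564 eV/c.

564 eV/c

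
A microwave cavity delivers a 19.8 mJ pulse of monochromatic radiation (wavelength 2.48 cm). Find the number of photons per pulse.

2.47·10^21 photons

Per-photon energy: E = 8.010·10^-24 J (from wavelength = 2.48 cm).
N = E_total / E_photon = 0.0198 J / 8.010·10^-24 J = 2.47·10^21.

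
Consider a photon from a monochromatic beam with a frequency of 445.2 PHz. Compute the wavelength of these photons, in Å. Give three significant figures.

6.73 Å

(c = 2.99792458e8 m/s.)
First convert: f = 445.2 PHz = 4.452e17 Hz.
Apply λ = c/f: λ = 6.734e-10 m.
Converting to Å: λ = 6.734 Å ≈ 6.73 Å.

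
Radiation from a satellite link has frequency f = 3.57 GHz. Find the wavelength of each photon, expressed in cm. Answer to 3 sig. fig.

8.40 cm

Convert to SI: f = 3.57 GHz = 3.57 × 10^9 Hz.
The photon relation is λ = c/f, giving λ = 0.08398 m.
Converting to cm: λ = 8.398 cm ≈ 8.40 cm.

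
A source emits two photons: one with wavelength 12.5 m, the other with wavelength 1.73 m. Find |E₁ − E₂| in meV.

6.17 × 10^-4 meV

Using E = hc/λ: E₁ = 1.589 × 10^-26 J, E₂ = 1.148 × 10^-25 J.
|ΔE| = |1.589 × 10^-26 − 1.148 × 10^-25| = 9.89 × 10^-26 J = 6.17 × 10^-4 meV.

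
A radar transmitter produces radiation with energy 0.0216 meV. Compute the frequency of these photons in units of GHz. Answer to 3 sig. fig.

5.22 GHz

Use h = 6.62607015e-34 J·s, 1 eV = 1.602176634e-19 J.
Convert to SI: E = 0.0216 meV = 3.4607e-24 J.
Since f = E/h for a photon, f = 5.223e9 Hz.
Converting to GHz: f = 5.223 GHz ≈ 5.22 GHz.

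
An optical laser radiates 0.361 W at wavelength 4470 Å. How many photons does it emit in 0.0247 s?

Total energy: E_total = P·t = 0.361 × 0.0247 = 0.008917 J.
Per-photon energy: E = 4.444e-19 J.
N = E_total / E_photon = 2.01e16.

2.01e16 photons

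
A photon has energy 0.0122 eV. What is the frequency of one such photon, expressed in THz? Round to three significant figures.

Convert to SI: E = 0.0122 eV = 1.9547 × 10^-21 J.
Since f = E/h for a photon, f = 2.950 × 10^12 Hz.
Converting to THz: f = 2.950 THz ≈ 2.95 THz.

2.95 THz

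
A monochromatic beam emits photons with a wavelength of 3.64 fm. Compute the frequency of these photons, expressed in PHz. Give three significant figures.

8.24 × 10^7 PHz

In SI units: λ = 3.64 fm = 3.64 × 10^-15 m.
The photon relation is f = c/λ, giving f = 8.236 × 10^22 Hz.
Converting to PHz: f = 8.236 × 10^7 PHz ≈ 8.24 × 10^7 PHz.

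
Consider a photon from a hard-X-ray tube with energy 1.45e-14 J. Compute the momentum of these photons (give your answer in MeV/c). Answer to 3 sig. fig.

0.0905 MeV/c

For a photon p = E/c, so p = 4.837e-23 kg·m/s.
Converting to MeV/c: p = 0.09050 MeV/c ≈ 0.0905 MeV/c.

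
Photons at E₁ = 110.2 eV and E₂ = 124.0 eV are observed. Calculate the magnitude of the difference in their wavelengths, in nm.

1.25 nm

Using λ = hc/E: λ₁ = 1.1251·10^-8 m, λ₂ = 9.9987·10^-9 m.
|Δλ| = |1.1251·10^-8 − 9.9987·10^-9| = 1.25·10^-9 m = 1.25 nm.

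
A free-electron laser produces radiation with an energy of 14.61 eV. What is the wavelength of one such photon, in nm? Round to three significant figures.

(h = 6.62607015e-34 J·s, c = 2.99792458e8 m/s, 1 eV = 1.602176634e-19 J.)
First convert: E = 14.61 eV = 2.3408e-18 J.
Since λ = hc/E for a photon, λ = 8.486e-8 m.
Converting to nm: λ = 84.86 nm ≈ 84.9 nm.

84.9 nm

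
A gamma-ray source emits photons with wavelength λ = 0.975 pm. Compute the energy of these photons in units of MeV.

1.27 MeV

(h = 6.62607015e-34 J·s, c = 2.99792458e8 m/s, 1 eV = 1.602176634e-19 J.)
In SI units: λ = 0.975 pm = 9.75e-13 m.
The photon relation is E = hc/λ, giving E = 2.037e-13 J.
Converting to MeV: E = 1.272 MeV ≈ 1.27 MeV.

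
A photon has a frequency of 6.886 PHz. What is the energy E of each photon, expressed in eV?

First convert: f = 6.886 PHz = 6.886e15 Hz.
For a photon E = hf, so E = 4.563e-18 J.
Converting to eV: E = 28.48 eV ≈ 28.5 eV.

28.5 eV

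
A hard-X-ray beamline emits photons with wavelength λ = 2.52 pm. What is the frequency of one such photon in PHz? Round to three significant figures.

In SI units: λ = 2.52 pm = 2.52e-12 m.
Apply f = c/λ: f = 1.190e20 Hz.
Converting to PHz: f = 119000 PHz ≈ 1.19e5 PHz.

1.19e5 PHz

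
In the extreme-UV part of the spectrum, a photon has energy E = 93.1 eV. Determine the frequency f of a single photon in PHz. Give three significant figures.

Convert to SI: E = 93.1 eV = 1.4916·10^-17 J.
Since f = E/h for a photon, f = 2.251·10^16 Hz.
Converting to PHz: f = 22.51 PHz ≈ 22.5 PHz.

22.5 PHz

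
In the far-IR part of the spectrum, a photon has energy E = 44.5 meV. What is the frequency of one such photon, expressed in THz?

10.8 THz

In SI units: E = 44.5 meV = 7.1297·10^-21 J.
The photon relation is f = E/h, giving f = 1.076·10^13 Hz.
Converting to THz: f = 10.76 THz ≈ 10.8 THz.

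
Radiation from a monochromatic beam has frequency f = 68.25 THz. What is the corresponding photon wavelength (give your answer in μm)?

First convert: f = 68.25 THz = 6.825 × 10^13 Hz.
The photon relation is λ = c/f, giving λ = 4.393 × 10^-6 m.
Converting to μm: λ = 4.393 μm ≈ 4.39 μm.

4.39 μm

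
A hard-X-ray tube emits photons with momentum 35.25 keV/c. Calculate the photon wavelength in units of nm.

(h = 6.62607015e-34 J·s, c = 2.99792458e8 m/s, 1 eV = 1.602176634e-19 J.)
In SI units: p = 35.25 keV/c = 1.8839e-23 kg·m/s.
The photon relation is λ = h/p, giving λ = 3.517e-11 m.
Converting to nm: λ = 0.03517 nm ≈ 0.0352 nm.

0.0352 nm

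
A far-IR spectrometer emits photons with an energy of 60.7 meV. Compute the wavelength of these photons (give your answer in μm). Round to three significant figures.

20.4 μm

In SI units: E = 60.7 meV = 9.7252 × 10^-21 J.
Apply λ = hc/E: λ = 2.043 × 10^-5 m.
Converting to μm: λ = 20.43 μm ≈ 20.4 μm.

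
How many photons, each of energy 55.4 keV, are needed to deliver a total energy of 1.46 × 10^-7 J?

1.64 × 10^7 photons

Per-photon energy: E = 8.876 × 10^-15 J (from energy = 55.4 keV).
N = E_total / E_photon = 1.46 × 10^-7 J / 8.876 × 10^-15 J = 1.64 × 10^7.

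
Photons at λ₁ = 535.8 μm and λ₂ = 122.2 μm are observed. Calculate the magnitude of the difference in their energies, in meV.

7.83 meV

Using E = hc/λ: E₁ = 3.7074 × 10^-22 J, E₂ = 1.6256 × 10^-21 J.
|ΔE| = |3.7074 × 10^-22 − 1.6256 × 10^-21| = 1.25 × 10^-21 J = 7.83 meV.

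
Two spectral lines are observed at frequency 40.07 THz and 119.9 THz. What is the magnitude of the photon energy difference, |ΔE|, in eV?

Using E = hf: E₁ = 2.6551e-20 J, E₂ = 7.9447e-20 J.
|ΔE| = |2.6551e-20 − 7.9447e-20| = 5.29e-20 J = 0.330 eV.

0.330 eV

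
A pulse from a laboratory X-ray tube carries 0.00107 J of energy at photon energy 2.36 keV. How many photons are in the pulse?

2.83·10^12 photons

Per-photon energy: E = 3.781·10^-16 J (from energy = 2.36 keV).
N = E_total / E_photon = 0.00107 J / 3.781·10^-16 J = 2.83·10^12.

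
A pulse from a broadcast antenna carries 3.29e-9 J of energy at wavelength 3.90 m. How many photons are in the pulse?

Per-photon energy: E = 5.093e-26 J (from wavelength = 3.90 m).
N = E_total / E_photon = 3.29e-9 J / 5.093e-26 J = 6.46e16.

6.46e16 photons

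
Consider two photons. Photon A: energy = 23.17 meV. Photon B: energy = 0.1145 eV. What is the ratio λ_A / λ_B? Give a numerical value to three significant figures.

λ_A = 5.351 × 10^-5 m (from energy = 23.17 meV, via λ = hc/E).
λ_B = 1.083 × 10^-5 m (from energy = 0.1145 eV, via λ = hc/E).
Ratio = 5.351 × 10^-5 / 1.083 × 10^-5 = 4.94.

4.94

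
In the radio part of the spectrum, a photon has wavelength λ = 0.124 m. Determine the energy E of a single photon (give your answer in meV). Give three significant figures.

Use h = 6.62607015 × 10^-34 J·s, c = 2.99792458 × 10^8 m/s, 1 eV = 1.602176634 × 10^-19 J.
Apply E = hc/λ: E = 1.602 × 10^-24 J.
Converting to meV: E = 0.009999 meV ≈ 0.0100 meV.

0.0100 meV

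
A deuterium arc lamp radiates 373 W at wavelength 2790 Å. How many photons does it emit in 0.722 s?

3.78e20 photons

Total energy: E_total = P·t = 373 × 0.722 = 269.3 J.
Per-photon energy: E = 7.120e-19 J.
N = E_total / E_photon = 3.78e20.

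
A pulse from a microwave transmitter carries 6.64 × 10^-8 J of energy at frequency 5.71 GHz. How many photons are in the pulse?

Per-photon energy: E = 3.783 × 10^-24 J (from frequency = 5.71 GHz).
N = E_total / E_photon = 6.64 × 10^-8 J / 3.783 × 10^-24 J = 1.75 × 10^16.

1.75 × 10^16 photons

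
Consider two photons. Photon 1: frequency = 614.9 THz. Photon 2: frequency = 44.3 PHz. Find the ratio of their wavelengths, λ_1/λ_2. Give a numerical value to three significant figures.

λ_1 = 4.875e-7 m (from frequency = 614.9 THz, via λ = c/f).
λ_2 = 6.767e-9 m (from frequency = 44.3 PHz, via λ = c/f).
Ratio = 4.875e-7 / 6.767e-9 = 72.0.

72.0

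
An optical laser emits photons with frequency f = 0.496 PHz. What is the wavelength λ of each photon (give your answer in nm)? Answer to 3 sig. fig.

604 nm

(c = 2.99792458e8 m/s.)
First convert: f = 0.496 PHz = 4.96e14 Hz.
Apply λ = c/f: λ = 6.044e-7 m.
Converting to nm: λ = 604.4 nm ≈ 604 nm.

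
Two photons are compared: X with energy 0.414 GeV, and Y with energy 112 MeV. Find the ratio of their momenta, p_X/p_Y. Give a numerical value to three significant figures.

3.70

p_X = 2.213·10^-19 kg·m/s (from energy = 0.414 GeV, via p = E/c).
p_Y = 5.986·10^-20 kg·m/s (from energy = 112 MeV, via p = E/c).
Ratio = 2.213·10^-19 / 5.986·10^-20 = 3.70.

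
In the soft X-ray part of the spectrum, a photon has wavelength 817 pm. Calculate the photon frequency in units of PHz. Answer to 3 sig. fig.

Convert to SI: λ = 817 pm = 8.17e-10 m.
The photon relation is f = c/λ, giving f = 3.669e17 Hz.
Converting to PHz: f = 366.9 PHz ≈ 367 PHz.

367 PHz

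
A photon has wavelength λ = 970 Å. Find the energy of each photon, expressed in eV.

Take h = 6.62607015·10^-34 J·s, c = 2.99792458·10^8 m/s, 1 eV = 1.602176634·10^-19 J.
In SI units: λ = 970 Å = 9.70·10^-8 m.
Since E = hc/λ for a photon, E = 2.048·10^-18 J.
Converting to eV: E = 12.78 eV ≈ 12.8 eV.

12.8 eV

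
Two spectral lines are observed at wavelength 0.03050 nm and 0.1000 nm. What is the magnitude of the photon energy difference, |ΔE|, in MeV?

Using E = hc/λ: E₁ = 6.5129e-15 J, E₂ = 1.9864e-15 J.
|ΔE| = |6.5129e-15 − 1.9864e-15| = 4.53e-15 J = 0.0283 MeV.

0.0283 MeV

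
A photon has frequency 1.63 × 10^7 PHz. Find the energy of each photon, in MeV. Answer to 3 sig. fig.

First convert: f = 1.63 × 10^7 PHz = 1.63 × 10^22 Hz.
The photon relation is E = hf, giving E = 1.080 × 10^-11 J.
Converting to MeV: E = 67.41 MeV ≈ 67.4 MeV.

67.4 MeV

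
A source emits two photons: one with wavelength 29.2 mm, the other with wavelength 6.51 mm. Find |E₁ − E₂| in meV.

Using E = hc/λ: E₁ = 6.803e-24 J, E₂ = 3.051e-23 J.
|ΔE| = |6.803e-24 − 3.051e-23| = 2.37e-23 J = 0.148 meV.

0.148 meV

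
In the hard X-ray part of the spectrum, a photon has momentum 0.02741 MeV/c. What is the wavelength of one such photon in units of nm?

Use h = 6.62607015·10^-34 J·s, c = 2.99792458·10^8 m/s, 1 eV = 1.602176634·10^-19 J.
First convert: p = 0.02741 MeV/c = 1.4649·10^-23 kg·m/s.
For a photon λ = h/p, so λ = 4.523·10^-11 m.
Converting to nm: λ = 0.04523 nm ≈ 0.0452 nm.

0.0452 nm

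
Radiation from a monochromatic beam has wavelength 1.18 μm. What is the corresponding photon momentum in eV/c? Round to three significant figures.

Convert to SI: λ = 1.18 μm = 1.18e-6 m.
Since p = h/λ for a photon, p = 5.615e-28 kg·m/s.
Converting to eV/c: p = 1.051 eV/c ≈ 1.05 eV/c.

1.05 eV/c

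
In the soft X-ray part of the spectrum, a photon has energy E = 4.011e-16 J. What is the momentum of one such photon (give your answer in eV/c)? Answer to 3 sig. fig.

Take c = 2.99792458e8 m/s, 1 eV = 1.602176634e-19 J.
Apply p = E/c: p = 1.338e-24 kg·m/s.
Converting to eV/c: p = 2503 eV/c ≈ 2500 eV/c.

2500 eV/c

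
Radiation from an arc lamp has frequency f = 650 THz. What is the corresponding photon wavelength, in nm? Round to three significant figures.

461 nm

Take c = 2.99792458·10^8 m/s.
In SI units: f = 650 THz = 6.5·10^14 Hz.
Since λ = c/f for a photon, λ = 4.612·10^-7 m.
Converting to nm: λ = 461.2 nm ≈ 461 nm.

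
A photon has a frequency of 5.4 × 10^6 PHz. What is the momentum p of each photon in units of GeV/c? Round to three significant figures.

0.0223 GeV/c

(h = 6.62607015 × 10^-34 J·s, c = 2.99792458 × 10^8 m/s, 1 eV = 1.602176634 × 10^-19 J.)
In SI units: f = 5.4 × 10^6 PHz = 5.4 × 10^21 Hz.
The photon relation is p = hf/c, giving p = 1.194 × 10^-20 kg·m/s.
Converting to GeV/c: p = 0.02233 GeV/c ≈ 0.0223 GeV/c.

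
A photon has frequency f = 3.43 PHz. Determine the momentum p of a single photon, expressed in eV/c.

14.2 eV/c

Convert to SI: f = 3.43 PHz = 3.43·10^15 Hz.
For a photon p = hf/c, so p = 7.581·10^-27 kg·m/s.
Converting to eV/c: p = 14.19 eV/c ≈ 14.2 eV/c.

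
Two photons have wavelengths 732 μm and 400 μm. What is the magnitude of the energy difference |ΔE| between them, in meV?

1.41 meV

Using E = hc/λ: E₁ = 2.714 × 10^-22 J, E₂ = 4.966 × 10^-22 J.
|ΔE| = |2.714 × 10^-22 − 4.966 × 10^-22| = 2.25 × 10^-22 J = 1.41 meV.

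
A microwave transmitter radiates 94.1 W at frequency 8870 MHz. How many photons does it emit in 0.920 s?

1.47 × 10^25 photons

Total energy: E_total = P·t = 94.1 × 0.920 = 86.57 J.
Per-photon energy: E = 5.877 × 10^-24 J.
N = E_total / E_photon = 1.47 × 10^25.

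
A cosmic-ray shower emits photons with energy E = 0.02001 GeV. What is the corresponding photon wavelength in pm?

0.0620 pm

(h = 6.62607015 × 10^-34 J·s, c = 2.99792458 × 10^8 m/s, 1 eV = 1.602176634 × 10^-19 J.)
First convert: E = 0.02001 GeV = 3.2060 × 10^-12 J.
Apply λ = hc/E: λ = 6.196 × 10^-14 m.
Converting to pm: λ = 0.06196 pm ≈ 0.0620 pm.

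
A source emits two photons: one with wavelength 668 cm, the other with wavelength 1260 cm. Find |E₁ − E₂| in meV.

Using E = hc/λ: E₁ = 2.974e-26 J, E₂ = 1.577e-26 J.
|ΔE| = |2.974e-26 − 1.577e-26| = 1.40e-26 J = 8.72e-5 meV.

8.72e-5 meV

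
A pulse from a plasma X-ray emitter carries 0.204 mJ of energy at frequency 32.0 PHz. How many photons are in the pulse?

Per-photon energy: E = 2.120e-17 J (from frequency = 32.0 PHz).
N = E_total / E_photon = 2.04e-4 J / 2.120e-17 J = 9.62e12.

9.62e12 photons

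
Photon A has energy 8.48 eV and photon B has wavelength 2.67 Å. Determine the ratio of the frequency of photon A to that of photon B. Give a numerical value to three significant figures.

1.83 × 10^-3

f_A = 2.050 × 10^15 Hz (from energy = 8.48 eV, via f = E/h).
f_B = 1.123 × 10^18 Hz (from wavelength = 2.67 Å, via f = c/λ).
Ratio = 2.050 × 10^15 / 1.123 × 10^18 = 1.83 × 10^-3.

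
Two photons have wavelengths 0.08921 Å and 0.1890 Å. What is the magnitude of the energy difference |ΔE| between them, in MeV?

0.0734 MeV

Using E = hc/λ: E₁ = 2.2267 × 10^-14 J, E₂ = 1.0510 × 10^-14 J.
|ΔE| = |2.2267 × 10^-14 − 1.0510 × 10^-14| = 1.18 × 10^-14 J = 0.0734 MeV.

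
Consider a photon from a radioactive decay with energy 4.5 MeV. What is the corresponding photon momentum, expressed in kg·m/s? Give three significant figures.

Use c = 2.99792458 × 10^8 m/s, 1 eV = 1.602176634 × 10^-19 J.
First convert: E = 4.5 MeV = 7.2098 × 10^-13 J.
Apply p = E/c: p = 2.405 × 10^-21 kg·m/s.
So p ≈ 2.40 × 10^-21 kg·m/s.

2.40 × 10^-21 kg·m/s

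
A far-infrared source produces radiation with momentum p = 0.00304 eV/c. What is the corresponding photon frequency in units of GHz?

735 GHz

Convert to SI: p = 0.00304 eV/c = 1.6247e-30 kg·m/s.
Since f = pc/h for a photon, f = 7.351e11 Hz.
Converting to GHz: f = 735.1 GHz ≈ 735 GHz.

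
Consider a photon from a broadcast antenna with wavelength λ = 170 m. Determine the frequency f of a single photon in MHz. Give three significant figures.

(c = 2.99792458 × 10^8 m/s.)
Apply f = c/λ: f = 1.763 × 10^6 Hz.
Converting to MHz: f = 1.763 MHz ≈ 1.76 MHz.

1.76 MHz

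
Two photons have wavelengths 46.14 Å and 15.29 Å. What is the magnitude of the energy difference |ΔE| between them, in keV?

0.542 keV

Using E = hc/λ: E₁ = 4.3053e-17 J, E₂ = 1.2992e-16 J.
|ΔE| = |4.3053e-17 − 1.2992e-16| = 8.69e-17 J = 0.542 keV.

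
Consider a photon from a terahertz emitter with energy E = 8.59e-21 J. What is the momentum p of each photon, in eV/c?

0.0536 eV/c

Use c = 2.99792458e8 m/s, 1 eV = 1.602176634e-19 J.
Since p = E/c for a photon, p = 2.865e-29 kg·m/s.
Converting to eV/c: p = 0.05361 eV/c ≈ 0.0536 eV/c.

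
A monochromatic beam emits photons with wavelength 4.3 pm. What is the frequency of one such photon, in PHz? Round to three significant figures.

Take c = 2.99792458 × 10^8 m/s.
In SI units: λ = 4.3 pm = 4.3 × 10^-12 m.
The photon relation is f = c/λ, giving f = 6.972 × 10^19 Hz.
Converting to PHz: f = 69720 PHz ≈ 6.97 × 10^4 PHz.

6.97 × 10^4 PHz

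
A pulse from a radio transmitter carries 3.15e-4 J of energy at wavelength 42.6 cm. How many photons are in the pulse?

6.76e20 photons

Per-photon energy: E = 4.663e-25 J (from wavelength = 42.6 cm).
N = E_total / E_photon = 3.15e-4 J / 4.663e-25 J = 6.76e20.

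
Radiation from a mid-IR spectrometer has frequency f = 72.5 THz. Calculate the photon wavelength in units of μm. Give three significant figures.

4.14 μm

In SI units: f = 72.5 THz = 7.25 × 10^13 Hz.
Since λ = c/f for a photon, λ = 4.135 × 10^-6 m.
Converting to μm: λ = 4.135 μm ≈ 4.14 μm.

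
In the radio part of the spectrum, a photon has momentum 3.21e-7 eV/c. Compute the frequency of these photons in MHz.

77.6 MHz

First convert: p = 3.21e-7 eV/c = 1.7155e-34 kg·m/s.
Since f = pc/h for a photon, f = 7.762e7 Hz.
Converting to MHz: f = 77.62 MHz ≈ 77.6 MHz.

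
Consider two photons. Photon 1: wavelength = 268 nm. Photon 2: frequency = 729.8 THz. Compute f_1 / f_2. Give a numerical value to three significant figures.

f_1 = 1.119 × 10^15 Hz (from wavelength = 268 nm, via f = c/λ).
f_2 = 7.298 × 10^14 Hz (from frequency = 729.8 THz, via f given directly).
Ratio = 1.119 × 10^15 / 7.298 × 10^14 = 1.53.

1.53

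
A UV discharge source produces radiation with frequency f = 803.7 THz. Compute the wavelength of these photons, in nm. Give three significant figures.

Convert to SI: f = 803.7 THz = 8.037 × 10^14 Hz.
Since λ = c/f for a photon, λ = 3.730 × 10^-7 m.
Converting to nm: λ = 373.0 nm ≈ 373 nm.

373 nm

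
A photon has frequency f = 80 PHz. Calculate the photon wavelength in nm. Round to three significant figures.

3.75 nm

Convert to SI: f = 80 PHz = 8.0e16 Hz.
Since λ = c/f for a photon, λ = 3.747e-9 m.
Converting to nm: λ = 3.747 nm ≈ 3.75 nm.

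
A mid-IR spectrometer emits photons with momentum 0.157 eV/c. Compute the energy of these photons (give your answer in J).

2.52e-20 J

Use c = 2.99792458e8 m/s, 1 eV = 1.602176634e-19 J.
In SI units: p = 0.157 eV/c = 8.3905e-29 kg·m/s.
The photon relation is E = pc, giving E = 2.515e-20 J.
So E ≈ 2.52e-20 J.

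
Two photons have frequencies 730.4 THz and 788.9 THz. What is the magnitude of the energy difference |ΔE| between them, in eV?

Using E = hf: E₁ = 4.8397e-19 J, E₂ = 5.2273e-19 J.
|ΔE| = |4.8397e-19 − 5.2273e-19| = 3.88e-20 J = 0.242 eV.

0.242 eV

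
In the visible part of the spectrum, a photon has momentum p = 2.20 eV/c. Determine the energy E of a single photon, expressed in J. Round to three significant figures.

3.52e-19 J

In SI units: p = 2.20 eV/c = 1.1757e-27 kg·m/s.
The photon relation is E = pc, giving E = 3.525e-19 J.
So E ≈ 3.52e-19 J.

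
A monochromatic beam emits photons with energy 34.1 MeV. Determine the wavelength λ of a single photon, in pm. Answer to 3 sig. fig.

Use h = 6.62607015e-34 J·s, c = 2.99792458e8 m/s, 1 eV = 1.602176634e-19 J.
First convert: E = 34.1 MeV = 5.4634e-12 J.
The photon relation is λ = hc/E, giving λ = 3.636e-14 m.
Converting to pm: λ = 0.03636 pm ≈ 0.0364 pm.

0.0364 pm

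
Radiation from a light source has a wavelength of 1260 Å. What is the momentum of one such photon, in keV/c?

9.84 × 10^-3 keV/c

Take h = 6.62607015 × 10^-34 J·s, c = 2.99792458 × 10^8 m/s, 1 eV = 1.602176634 × 10^-19 J.
In SI units: λ = 1260 Å = 1.26 × 10^-7 m.
Since p = h/λ for a photon, p = 5.259 × 10^-27 kg·m/s.
Converting to keV/c: p = 0.009840 keV/c ≈ 9.84 × 10^-3 keV/c.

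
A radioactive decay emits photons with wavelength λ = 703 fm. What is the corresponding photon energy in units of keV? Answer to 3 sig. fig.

In SI units: λ = 703 fm = 7.03 × 10^-13 m.
The photon relation is E = hc/λ, giving E = 2.826 × 10^-13 J.
Converting to keV: E = 1764 keV ≈ 1760 keV.

1760 keV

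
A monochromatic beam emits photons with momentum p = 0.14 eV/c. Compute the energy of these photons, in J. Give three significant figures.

First convert: p = 0.14 eV/c = 7.4820·10^-29 kg·m/s.
Apply E = pc: E = 2.243·10^-20 J.
So E ≈ 2.24·10^-20 J.

2.24·10^-20 J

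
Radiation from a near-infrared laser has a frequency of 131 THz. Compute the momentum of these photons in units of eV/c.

Take h = 6.62607015e-34 J·s, c = 2.99792458e8 m/s, 1 eV = 1.602176634e-19 J.
Convert to SI: f = 131 THz = 1.31e14 Hz.
Apply p = hf/c: p = 2.895e-28 kg·m/s.
Converting to eV/c: p = 0.5418 eV/c ≈ 0.542 eV/c.

0.542 eV/c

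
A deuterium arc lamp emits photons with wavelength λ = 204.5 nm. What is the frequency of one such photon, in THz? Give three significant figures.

First convert: λ = 204.5 nm = 2.045 × 10^-7 m.
The photon relation is f = c/λ, giving f = 1.466 × 10^15 Hz.
Converting to THz: f = 1466 THz ≈ 1470 THz.

1470 THz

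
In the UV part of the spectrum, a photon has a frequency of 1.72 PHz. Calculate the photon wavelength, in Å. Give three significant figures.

First convert: f = 1.72 PHz = 1.72 × 10^15 Hz.
Since λ = c/f for a photon, λ = 1.743 × 10^-7 m.
Converting to Å: λ = 1743 Å ≈ 1740 Å.

1740 Å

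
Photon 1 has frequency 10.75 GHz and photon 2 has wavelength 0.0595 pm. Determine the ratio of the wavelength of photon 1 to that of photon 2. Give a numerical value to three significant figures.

λ_1 = 0.02789 m (from frequency = 10.75 GHz, via λ = c/f).
λ_2 = 5.950·10^-14 m (from wavelength = 0.0595 pm, via λ given directly).
Ratio = 0.02789 / 5.950·10^-14 = 4.69·10^11.

4.69·10^11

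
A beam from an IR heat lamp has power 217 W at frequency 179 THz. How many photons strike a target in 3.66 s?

6.70 × 10^21 photons

Total energy: E_total = P·t = 217 × 3.66 = 794.2 J.
Per-photon energy: E = 1.186 × 10^-19 J.
N = E_total / E_photon = 6.70 × 10^21.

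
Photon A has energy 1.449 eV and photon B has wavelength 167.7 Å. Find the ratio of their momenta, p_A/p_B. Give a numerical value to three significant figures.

0.0196

p_A = 7.744 × 10^-28 kg·m/s (from energy = 1.449 eV, via p = E/c).
p_B = 3.951 × 10^-26 kg·m/s (from wavelength = 167.7 Å, via p = h/λ).
Ratio = 7.744 × 10^-28 / 3.951 × 10^-26 = 0.0196.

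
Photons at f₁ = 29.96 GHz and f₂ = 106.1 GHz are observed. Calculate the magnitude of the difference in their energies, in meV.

0.315 meV

Using E = hf: E₁ = 1.9852e-23 J, E₂ = 7.0303e-23 J.
|ΔE| = |1.9852e-23 − 7.0303e-23| = 5.05e-23 J = 0.315 meV.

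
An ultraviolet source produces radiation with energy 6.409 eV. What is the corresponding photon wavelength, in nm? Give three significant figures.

Take h = 6.62607015e-34 J·s, c = 2.99792458e8 m/s, 1 eV = 1.602176634e-19 J.
In SI units: E = 6.409 eV = 1.0268e-18 J.
Since λ = hc/E for a photon, λ = 1.935e-7 m.
Converting to nm: λ = 193.5 nm ≈ 193 nm.

193 nm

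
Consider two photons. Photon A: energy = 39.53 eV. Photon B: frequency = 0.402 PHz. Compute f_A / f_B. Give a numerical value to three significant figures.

f_A = 9.558e15 Hz (from energy = 39.53 eV, via f = E/h).
f_B = 4.020e14 Hz (from frequency = 0.402 PHz, via f given directly).
Ratio = 9.558e15 / 4.020e14 = 23.8.

23.8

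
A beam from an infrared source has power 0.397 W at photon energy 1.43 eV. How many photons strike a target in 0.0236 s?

Total energy: E_total = P·t = 0.397 × 0.0236 = 0.009369 J.
Per-photon energy: E = 2.291·10^-19 J.
N = E_total / E_photon = 4.09·10^16.

4.09·10^16 photons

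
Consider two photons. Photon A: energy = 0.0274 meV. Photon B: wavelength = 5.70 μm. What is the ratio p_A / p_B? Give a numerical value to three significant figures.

1.26e-4

p_A = 1.464e-32 kg·m/s (from energy = 0.0274 meV, via p = E/c).
p_B = 1.162e-28 kg·m/s (from wavelength = 5.70 μm, via p = h/λ).
Ratio = 1.464e-32 / 1.162e-28 = 1.26e-4.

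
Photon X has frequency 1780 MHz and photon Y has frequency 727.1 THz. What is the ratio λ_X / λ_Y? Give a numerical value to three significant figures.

4.08 × 10^5

λ_X = 0.1684 m (from frequency = 1780 MHz, via λ = c/f).
λ_Y = 4.123 × 10^-7 m (from frequency = 727.1 THz, via λ = c/f).
Ratio = 0.1684 / 4.123 × 10^-7 = 4.08 × 10^5.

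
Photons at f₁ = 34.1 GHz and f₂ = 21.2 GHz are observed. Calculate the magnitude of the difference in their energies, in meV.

0.0534 meV

Using E = hf: E₁ = 2.259 × 10^-23 J, E₂ = 1.405 × 10^-23 J.
|ΔE| = |2.259 × 10^-23 − 1.405 × 10^-23| = 8.55 × 10^-24 J = 0.0534 meV.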